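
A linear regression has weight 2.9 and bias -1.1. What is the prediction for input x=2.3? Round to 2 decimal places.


y = 2.9 * 2.3 + (-1.1)
= 6.67 + (-1.1)
= 5.57

5.57


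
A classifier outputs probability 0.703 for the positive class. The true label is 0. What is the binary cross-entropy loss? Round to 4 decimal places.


For y=0: Loss = -log(1-p)
= -log(1 - 0.703)
= -log(0.297)
= -(-1.214)
= 1.2140

1.2140


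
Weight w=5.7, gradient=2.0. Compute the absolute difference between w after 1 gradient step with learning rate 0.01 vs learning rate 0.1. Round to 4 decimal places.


With lr=0.01: w_new = 5.7 - 0.01 * 2.0 = 5.68
With lr=0.1: w_new = 5.7 - 0.1 * 2.0 = 5.5
Absolute difference = |5.68 - 5.5|
= 0.1800

0.1800


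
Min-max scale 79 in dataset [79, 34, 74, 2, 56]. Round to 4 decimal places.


Min = 2, Max = 79
Range = 79 - 2 = 77
Scaled = (x - min) / (max - min)
= (79 - 2) / 77
= 77 / 77
= 1.0000

1.0000


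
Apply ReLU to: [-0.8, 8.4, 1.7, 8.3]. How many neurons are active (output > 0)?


ReLU(x) = max(0, x) for each element:
ReLU(-0.8) = 0
ReLU(8.4) = 8.4
ReLU(1.7) = 1.7
ReLU(8.3) = 8.3
Active neurons (>0): 3

3


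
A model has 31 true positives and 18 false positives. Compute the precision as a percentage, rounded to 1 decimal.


Precision = TP / (TP + FP) * 100
= 31 / (31 + 18)
= 31 / 49
= 0.6327
= 63.3%

63.3


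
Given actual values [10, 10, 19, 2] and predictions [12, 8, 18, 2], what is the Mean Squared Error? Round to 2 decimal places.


Differences: [-2, 2, 1, 0]
Squared errors: [4, 4, 1, 0]
Sum of squared errors = 9
MSE = 9 / 4 = 2.25

2.25


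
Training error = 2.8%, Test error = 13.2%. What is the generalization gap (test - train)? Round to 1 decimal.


Generalization gap = test_error - train_error
= 13.2 - 2.8
= 10.4%
A large gap suggests overfitting.

10.4


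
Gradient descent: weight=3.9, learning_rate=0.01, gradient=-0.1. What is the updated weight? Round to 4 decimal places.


w_new = w_old - lr * gradient
= 3.9 - 0.01 * -0.1
= 3.9 - (-0.001)
= 3.9010

3.9010


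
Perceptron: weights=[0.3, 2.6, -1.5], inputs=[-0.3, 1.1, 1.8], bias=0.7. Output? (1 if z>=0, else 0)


z = w . x + b
= 0.3*-0.3 + 2.6*1.1 + -1.5*1.8 + 0.7
= -0.09 + 2.86 + -2.7 + 0.7
= 0.07 + 0.7
= 0.77
Since z = 0.77 >= 0, output = 1

1


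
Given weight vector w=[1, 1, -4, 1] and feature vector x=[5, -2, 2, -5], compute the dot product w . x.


Element-wise products:
1 * 5 = 5
1 * -2 = -2
-4 * 2 = -8
1 * -5 = -5
Sum = 5 + -2 + -8 + -5
= -10

-10


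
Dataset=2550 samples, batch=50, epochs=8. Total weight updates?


Iterations per epoch = 2550 / 50 = 51
Total updates = iterations_per_epoch * epochs
= 51 * 8
= 408

408


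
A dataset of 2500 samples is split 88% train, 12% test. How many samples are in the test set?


Train samples = 2500 * 88% = 2200
Test samples = 2500 - 2200
= 300

300


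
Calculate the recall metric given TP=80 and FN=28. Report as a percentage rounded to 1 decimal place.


Recall = TP / (TP + FN) * 100
= 80 / (80 + 28)
= 80 / 108
= 0.7407
= 74.1%

74.1


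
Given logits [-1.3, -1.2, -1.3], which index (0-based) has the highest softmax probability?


Softmax is a monotonic transformation, so it preserves the argmax.
We need to find the index of the maximum logit.
Index 0: -1.3
Index 1: -1.2
Index 2: -1.3
Maximum logit = -1.2 at index 1

1


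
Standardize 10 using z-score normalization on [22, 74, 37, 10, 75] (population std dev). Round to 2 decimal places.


Mean = (22 + 74 + 37 + 10 + 75) / 5 = 43.6
Variance = sum((x_i - mean)^2) / n = 709.84
Std = sqrt(709.84) = 26.6428
Z = (x - mean) / std
= (10 - 43.6) / 26.6428
= -33.6 / 26.6428
= -1.26

-1.26


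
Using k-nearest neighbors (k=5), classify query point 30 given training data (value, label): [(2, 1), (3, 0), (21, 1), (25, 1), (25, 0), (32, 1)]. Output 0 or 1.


Distances from query 30:
Point 32 (class 1): distance = 2
Point 25 (class 0): distance = 5
Point 25 (class 1): distance = 5
Point 21 (class 1): distance = 9
Point 3 (class 0): distance = 27
K=5 nearest neighbors: classes = [1, 0, 1, 1, 0]
Votes for class 1: 3 / 5
Majority vote => class 1

1


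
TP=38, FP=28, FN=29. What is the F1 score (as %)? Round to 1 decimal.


Precision = TP / (TP + FP) = 38 / 66 = 0.5758
Recall = TP / (TP + FN) = 38 / 67 = 0.5672
F1 = 2 * P * R / (P + R)
= 2 * 0.5758 * 0.5672 / (0.5758 + 0.5672)
= 0.6531 / 1.1429
= 0.5714
As percentage: 57.1%

57.1


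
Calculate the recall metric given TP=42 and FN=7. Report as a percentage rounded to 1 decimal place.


Recall = TP / (TP + FN) * 100
= 42 / (42 + 7)
= 42 / 49
= 0.8571
= 85.7%

85.7


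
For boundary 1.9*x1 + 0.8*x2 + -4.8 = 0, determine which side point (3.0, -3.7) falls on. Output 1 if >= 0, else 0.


Compute 1.9 * 3.0 + 0.8 * -3.7 + -4.8
= 5.7 + -2.96 + -4.8
= -2.06
Since -2.06 < 0, the point is on the negative side.

0


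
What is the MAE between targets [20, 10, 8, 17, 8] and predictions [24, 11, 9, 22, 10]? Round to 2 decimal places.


Absolute errors: [4, 1, 1, 5, 2]
Sum of absolute errors = 13
MAE = 13 / 5 = 2.60

2.60


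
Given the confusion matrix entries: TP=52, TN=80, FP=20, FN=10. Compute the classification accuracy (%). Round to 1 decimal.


Accuracy = (TP + TN) / (TP + TN + FP + FN) * 100
= (52 + 80) / (52 + 80 + 20 + 10)
= 132 / 162
= 0.8148
= 81.5%

81.5


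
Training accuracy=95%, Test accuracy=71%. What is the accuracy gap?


Gap = train_accuracy - test_accuracy
= 95 - 71
= 24%
This large gap strongly indicates overfitting.

24


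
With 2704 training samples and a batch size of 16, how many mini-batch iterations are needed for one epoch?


Iterations per epoch = dataset_size / batch_size
= 2704 / 16
= 169

169


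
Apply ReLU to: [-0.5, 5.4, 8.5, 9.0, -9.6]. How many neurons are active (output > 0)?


ReLU(x) = max(0, x) for each element:
ReLU(-0.5) = 0
ReLU(5.4) = 5.4
ReLU(8.5) = 8.5
ReLU(9.0) = 9.0
ReLU(-9.6) = 0
Active neurons (>0): 3

3


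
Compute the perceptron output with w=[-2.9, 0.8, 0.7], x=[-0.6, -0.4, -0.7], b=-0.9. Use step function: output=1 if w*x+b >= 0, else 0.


z = w . x + b
= -2.9*-0.6 + 0.8*-0.4 + 0.7*-0.7 + -0.9
= 1.74 + -0.32 + -0.49 + -0.9
= 0.93 + -0.9
= 0.03
Since z = 0.03 >= 0, output = 1

1


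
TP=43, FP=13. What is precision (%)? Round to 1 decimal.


Precision = TP / (TP + FP) * 100
= 43 / (43 + 13)
= 43 / 56
= 0.7679
= 76.8%

76.8


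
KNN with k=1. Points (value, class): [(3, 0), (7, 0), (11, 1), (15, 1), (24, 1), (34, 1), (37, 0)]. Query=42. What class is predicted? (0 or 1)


Distances from query 42:
Point 37 (class 0): distance = 5
K=1 nearest neighbors: classes = [0]
Votes for class 1: 0 / 1
Majority vote => class 0

0


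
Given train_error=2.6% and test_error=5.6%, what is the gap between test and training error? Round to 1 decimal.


Generalization gap = test_error - train_error
= 5.6 - 2.6
= 3.0%
A moderate gap.

3.0


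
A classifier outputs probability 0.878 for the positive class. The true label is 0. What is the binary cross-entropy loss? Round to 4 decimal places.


For y=0: Loss = -log(1-p)
= -log(1 - 0.878)
= -log(0.122)
= -(-2.1037)
= 2.1037

2.1037


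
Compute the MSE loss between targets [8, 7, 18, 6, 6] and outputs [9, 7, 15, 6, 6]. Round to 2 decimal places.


Differences: [-1, 0, 3, 0, 0]
Squared errors: [1, 0, 9, 0, 0]
Sum of squared errors = 10
MSE = 10 / 5 = 2.00

2.00


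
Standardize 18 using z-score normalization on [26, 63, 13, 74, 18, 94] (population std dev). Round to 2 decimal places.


Mean = (26 + 63 + 13 + 74 + 18 + 94) / 6 = 48.0
Variance = sum((x_i - mean)^2) / n = 937.6667
Std = sqrt(937.6667) = 30.6213
Z = (x - mean) / std
= (18 - 48.0) / 30.6213
= -30.0 / 30.6213
= -0.98

-0.98


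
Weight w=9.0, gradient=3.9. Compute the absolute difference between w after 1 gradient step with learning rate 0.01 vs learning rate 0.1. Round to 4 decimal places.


With lr=0.01: w_new = 9.0 - 0.01 * 3.9 = 8.961
With lr=0.1: w_new = 9.0 - 0.1 * 3.9 = 8.61
Absolute difference = |8.961 - 8.61|
= 0.3510

0.3510


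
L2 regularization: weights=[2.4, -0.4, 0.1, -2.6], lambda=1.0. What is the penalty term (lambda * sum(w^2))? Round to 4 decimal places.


Squaring each weight:
2.4^2 = 5.76
(-0.4)^2 = 0.16
0.1^2 = 0.01
(-2.6)^2 = 6.76
Sum of squares = 12.69
Penalty = 1.0 * 12.69 = 12.6900

12.6900


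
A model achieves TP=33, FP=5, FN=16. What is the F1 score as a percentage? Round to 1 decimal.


Precision = TP / (TP + FP) = 33 / 38 = 0.8684
Recall = TP / (TP + FN) = 33 / 49 = 0.6735
F1 = 2 * P * R / (P + R)
= 2 * 0.8684 * 0.6735 / (0.8684 + 0.6735)
= 1.1697 / 1.5419
= 0.7586
As percentage: 75.9%

75.9


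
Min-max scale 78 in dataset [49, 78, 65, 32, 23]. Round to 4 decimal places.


Min = 23, Max = 78
Range = 78 - 23 = 55
Scaled = (x - min) / (max - min)
= (78 - 23) / 55
= 55 / 55
= 1.0000

1.0000


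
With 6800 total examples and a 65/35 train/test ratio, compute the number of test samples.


Train samples = 6800 * 65% = 4420
Test samples = 6800 - 4420
= 2380

2380


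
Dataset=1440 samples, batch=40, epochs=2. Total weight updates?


Iterations per epoch = 1440 / 40 = 36
Total updates = iterations_per_epoch * epochs
= 36 * 2
= 72

72


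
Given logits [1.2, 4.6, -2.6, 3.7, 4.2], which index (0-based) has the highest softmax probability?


Softmax is a monotonic transformation, so it preserves the argmax.
We need to find the index of the maximum logit.
Index 0: 1.2
Index 1: 4.6
Index 2: -2.6
Index 3: 3.7
Index 4: 4.2
Maximum logit = 4.6 at index 1

1


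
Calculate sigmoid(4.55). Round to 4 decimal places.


sigmoid(z) = 1 / (1 + exp(-z))
exp(-(4.55)) = exp(-4.55) = 0.0106
1 + 0.0106 = 1.0106
1 / 1.0106 = 0.9895

0.9895


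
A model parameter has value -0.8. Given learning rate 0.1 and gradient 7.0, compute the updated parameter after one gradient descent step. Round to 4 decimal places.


w_new = w_old - lr * gradient
= -0.8 - 0.1 * 7.0
= -0.8 - (0.7)
= -1.5000

-1.5000


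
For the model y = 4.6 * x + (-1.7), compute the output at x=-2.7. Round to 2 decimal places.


y = 4.6 * -2.7 + (-1.7)
= -12.42 + (-1.7)
= -14.12

-14.12


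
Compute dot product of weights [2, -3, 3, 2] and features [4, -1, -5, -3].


Element-wise products:
2 * 4 = 8
-3 * -1 = 3
3 * -5 = -15
2 * -3 = -6
Sum = 8 + 3 + -15 + -6
= -10

-10


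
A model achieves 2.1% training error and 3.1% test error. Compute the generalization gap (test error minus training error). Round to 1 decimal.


Generalization gap = test_error - train_error
= 3.1 - 2.1
= 1.0%
A small gap suggests good generalization.

1.0


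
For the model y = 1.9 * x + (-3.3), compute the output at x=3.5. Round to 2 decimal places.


y = 1.9 * 3.5 + (-3.3)
= 6.65 + (-3.3)
= 3.35

3.35


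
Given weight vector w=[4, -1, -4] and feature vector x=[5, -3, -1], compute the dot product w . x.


Element-wise products:
4 * 5 = 20
-1 * -3 = 3
-4 * -1 = 4
Sum = 20 + 3 + 4
= 27

27


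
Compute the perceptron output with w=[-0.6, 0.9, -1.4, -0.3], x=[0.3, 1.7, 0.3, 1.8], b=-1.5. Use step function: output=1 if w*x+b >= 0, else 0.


z = w . x + b
= -0.6*0.3 + 0.9*1.7 + -1.4*0.3 + -0.3*1.8 + -1.5
= -0.18 + 1.53 + -0.42 + -0.54 + -1.5
= 0.39 + -1.5
= -1.11
Since z = -1.11 < 0, output = 0

0


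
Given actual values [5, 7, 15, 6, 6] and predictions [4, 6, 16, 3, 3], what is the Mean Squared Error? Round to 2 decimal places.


Differences: [1, 1, -1, 3, 3]
Squared errors: [1, 1, 1, 9, 9]
Sum of squared errors = 21
MSE = 21 / 5 = 4.20

4.20


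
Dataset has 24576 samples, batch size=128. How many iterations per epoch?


Iterations per epoch = dataset_size / batch_size
= 24576 / 128
= 192

192


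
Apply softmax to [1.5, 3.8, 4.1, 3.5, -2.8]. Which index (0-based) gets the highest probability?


Softmax is a monotonic transformation, so it preserves the argmax.
We need to find the index of the maximum logit.
Index 0: 1.5
Index 1: 3.8
Index 2: 4.1
Index 3: 3.5
Index 4: -2.8
Maximum logit = 4.1 at index 2

2


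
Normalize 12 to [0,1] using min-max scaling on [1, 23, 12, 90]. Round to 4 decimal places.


Min = 1, Max = 90
Range = 90 - 1 = 89
Scaled = (x - min) / (max - min)
= (12 - 1) / 89
= 11 / 89
= 0.1236

0.1236


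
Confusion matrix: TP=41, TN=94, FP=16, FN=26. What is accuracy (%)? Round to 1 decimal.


Accuracy = (TP + TN) / (TP + TN + FP + FN) * 100
= (41 + 94) / (41 + 94 + 16 + 26)
= 135 / 177
= 0.7627
= 76.3%

76.3


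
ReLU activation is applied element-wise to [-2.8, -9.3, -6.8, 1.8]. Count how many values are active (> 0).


ReLU(x) = max(0, x) for each element:
ReLU(-2.8) = 0
ReLU(-9.3) = 0
ReLU(-6.8) = 0
ReLU(1.8) = 1.8
Active neurons (>0): 1

1


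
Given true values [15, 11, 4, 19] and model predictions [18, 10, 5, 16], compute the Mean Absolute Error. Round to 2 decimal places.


Absolute errors: [3, 1, 1, 3]
Sum of absolute errors = 8
MAE = 8 / 4 = 2.00

2.00


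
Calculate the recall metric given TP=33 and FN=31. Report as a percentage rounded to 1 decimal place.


Recall = TP / (TP + FN) * 100
= 33 / (33 + 31)
= 33 / 64
= 0.5156
= 51.6%

51.6


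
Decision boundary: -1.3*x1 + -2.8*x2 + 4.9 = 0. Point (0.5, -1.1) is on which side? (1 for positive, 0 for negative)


Compute -1.3 * 0.5 + -2.8 * -1.1 + 4.9
= -0.65 + 3.08 + 4.9
= 7.33
Since 7.33 >= 0, the point is on the positive side.

1


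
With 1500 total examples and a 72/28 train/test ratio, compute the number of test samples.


Train samples = 1500 * 72% = 1080
Test samples = 1500 - 1080
= 420

420


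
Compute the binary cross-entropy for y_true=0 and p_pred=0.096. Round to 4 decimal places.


For y=0: Loss = -log(1-p)
= -log(1 - 0.096)
= -log(0.904)
= -(-0.1009)
= 0.1009

0.1009


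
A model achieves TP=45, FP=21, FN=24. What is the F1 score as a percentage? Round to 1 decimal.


Precision = TP / (TP + FP) = 45 / 66 = 0.6818
Recall = TP / (TP + FN) = 45 / 69 = 0.6522
F1 = 2 * P * R / (P + R)
= 2 * 0.6818 * 0.6522 / (0.6818 + 0.6522)
= 0.8893 / 1.334
= 0.6667
As percentage: 66.7%

66.7


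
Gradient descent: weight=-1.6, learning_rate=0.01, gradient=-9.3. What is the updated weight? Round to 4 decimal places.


w_new = w_old - lr * gradient
= -1.6 - 0.01 * -9.3
= -1.6 - (-0.093)
= -1.5070

-1.5070


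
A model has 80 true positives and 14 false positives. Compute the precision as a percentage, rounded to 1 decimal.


Precision = TP / (TP + FP) * 100
= 80 / (80 + 14)
= 80 / 94
= 0.8511
= 85.1%

85.1


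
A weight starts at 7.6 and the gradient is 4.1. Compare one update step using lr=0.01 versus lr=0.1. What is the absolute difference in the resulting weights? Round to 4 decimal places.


With lr=0.01: w_new = 7.6 - 0.01 * 4.1 = 7.559
With lr=0.1: w_new = 7.6 - 0.1 * 4.1 = 7.19
Absolute difference = |7.559 - 7.19|
= 0.3690

0.3690


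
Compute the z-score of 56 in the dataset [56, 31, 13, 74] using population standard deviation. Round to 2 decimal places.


Mean = (56 + 31 + 13 + 74) / 4 = 43.5
Variance = sum((x_i - mean)^2) / n = 543.25
Std = sqrt(543.25) = 23.3077
Z = (x - mean) / std
= (56 - 43.5) / 23.3077
= 12.5 / 23.3077
= 0.54

0.54


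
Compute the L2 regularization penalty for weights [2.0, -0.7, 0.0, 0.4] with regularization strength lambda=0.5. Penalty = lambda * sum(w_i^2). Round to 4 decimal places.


Squaring each weight:
2.0^2 = 4.0
(-0.7)^2 = 0.49
0.0^2 = 0.0
0.4^2 = 0.16
Sum of squares = 4.65
Penalty = 0.5 * 4.65 = 2.3250

2.3250


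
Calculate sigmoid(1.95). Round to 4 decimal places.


sigmoid(z) = 1 / (1 + exp(-z))
exp(-(1.95)) = exp(-1.95) = 0.1423
1 + 0.1423 = 1.1423
1 / 1.1423 = 0.8754

0.8754


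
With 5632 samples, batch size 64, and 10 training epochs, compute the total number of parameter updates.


Iterations per epoch = 5632 / 64 = 88
Total updates = iterations_per_epoch * epochs
= 88 * 10
= 880

880


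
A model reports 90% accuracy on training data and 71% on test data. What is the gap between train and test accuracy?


Gap = train_accuracy - test_accuracy
= 90 - 71
= 19%
This gap suggests the model is overfitting.

19


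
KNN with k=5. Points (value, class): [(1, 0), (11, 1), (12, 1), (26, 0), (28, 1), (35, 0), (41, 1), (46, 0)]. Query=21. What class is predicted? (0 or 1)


Distances from query 21:
Point 26 (class 0): distance = 5
Point 28 (class 1): distance = 7
Point 12 (class 1): distance = 9
Point 11 (class 1): distance = 10
Point 35 (class 0): distance = 14
K=5 nearest neighbors: classes = [0, 1, 1, 1, 0]
Votes for class 1: 3 / 5
Majority vote => class 1

1


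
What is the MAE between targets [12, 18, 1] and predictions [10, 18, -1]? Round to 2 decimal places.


Absolute errors: [2, 0, 2]
Sum of absolute errors = 4
MAE = 4 / 3 = 1.33

1.33


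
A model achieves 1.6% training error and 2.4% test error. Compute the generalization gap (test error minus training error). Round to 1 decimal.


Generalization gap = test_error - train_error
= 2.4 - 1.6
= 0.8%
A small gap suggests good generalization.

0.8


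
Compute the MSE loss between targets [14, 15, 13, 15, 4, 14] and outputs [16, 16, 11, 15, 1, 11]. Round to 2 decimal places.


Differences: [-2, -1, 2, 0, 3, 3]
Squared errors: [4, 1, 4, 0, 9, 9]
Sum of squared errors = 27
MSE = 27 / 6 = 4.50

4.50


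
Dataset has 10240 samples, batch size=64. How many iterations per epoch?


Iterations per epoch = dataset_size / batch_size
= 10240 / 64
= 160

160


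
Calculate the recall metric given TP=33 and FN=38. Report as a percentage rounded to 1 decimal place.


Recall = TP / (TP + FN) * 100
= 33 / (33 + 38)
= 33 / 71
= 0.4648
= 46.5%

46.5


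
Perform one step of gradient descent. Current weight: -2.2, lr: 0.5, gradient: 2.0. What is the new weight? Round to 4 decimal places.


w_new = w_old - lr * gradient
= -2.2 - 0.5 * 2.0
= -2.2 - (1.0)
= -3.2000

-3.2000


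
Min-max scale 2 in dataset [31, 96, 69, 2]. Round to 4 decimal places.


Min = 2, Max = 96
Range = 96 - 2 = 94
Scaled = (x - min) / (max - min)
= (2 - 2) / 94
= 0 / 94
= 0.0000

0.0000


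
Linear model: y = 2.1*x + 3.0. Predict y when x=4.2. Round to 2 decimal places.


y = 2.1 * 4.2 + (3.0)
= 8.82 + (3.0)
= 11.82

11.82


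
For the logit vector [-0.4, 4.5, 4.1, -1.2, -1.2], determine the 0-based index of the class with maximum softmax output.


Softmax is a monotonic transformation, so it preserves the argmax.
We need to find the index of the maximum logit.
Index 0: -0.4
Index 1: 4.5
Index 2: 4.1
Index 3: -1.2
Index 4: -1.2
Maximum logit = 4.5 at index 1

1


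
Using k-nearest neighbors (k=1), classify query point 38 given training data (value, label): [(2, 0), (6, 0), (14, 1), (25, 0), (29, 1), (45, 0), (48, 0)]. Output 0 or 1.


Distances from query 38:
Point 45 (class 0): distance = 7
K=1 nearest neighbors: classes = [0]
Votes for class 1: 0 / 1
Majority vote => class 0

0


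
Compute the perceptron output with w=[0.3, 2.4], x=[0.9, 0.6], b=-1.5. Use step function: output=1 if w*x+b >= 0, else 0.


z = w . x + b
= 0.3*0.9 + 2.4*0.6 + -1.5
= 0.27 + 1.44 + -1.5
= 1.71 + -1.5
= 0.21
Since z = 0.21 >= 0, output = 1

1


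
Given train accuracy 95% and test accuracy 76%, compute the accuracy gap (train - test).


Gap = train_accuracy - test_accuracy
= 95 - 76
= 19%
This gap suggests the model is overfitting.

19


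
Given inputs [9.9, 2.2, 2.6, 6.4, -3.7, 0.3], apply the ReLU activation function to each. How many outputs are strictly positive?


ReLU(x) = max(0, x) for each element:
ReLU(9.9) = 9.9
ReLU(2.2) = 2.2
ReLU(2.6) = 2.6
ReLU(6.4) = 6.4
ReLU(-3.7) = 0
ReLU(0.3) = 0.3
Active neurons (>0): 5

5


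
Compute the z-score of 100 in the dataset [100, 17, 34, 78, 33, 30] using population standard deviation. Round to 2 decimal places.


Mean = (100 + 17 + 34 + 78 + 33 + 30) / 6 = 48.6667
Variance = sum((x_i - mean)^2) / n = 884.5556
Std = sqrt(884.5556) = 29.7415
Z = (x - mean) / std
= (100 - 48.6667) / 29.7415
= 51.3333 / 29.7415
= 1.73

1.73


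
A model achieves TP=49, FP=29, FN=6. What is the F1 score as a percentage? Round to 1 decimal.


Precision = TP / (TP + FP) = 49 / 78 = 0.6282
Recall = TP / (TP + FN) = 49 / 55 = 0.8909
F1 = 2 * P * R / (P + R)
= 2 * 0.6282 * 0.8909 / (0.6282 + 0.8909)
= 1.1193 / 1.5191
= 0.7368
As percentage: 73.7%

73.7


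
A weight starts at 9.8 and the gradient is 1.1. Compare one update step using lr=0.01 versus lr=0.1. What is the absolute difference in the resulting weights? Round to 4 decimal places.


With lr=0.01: w_new = 9.8 - 0.01 * 1.1 = 9.789
With lr=0.1: w_new = 9.8 - 0.1 * 1.1 = 9.69
Absolute difference = |9.789 - 9.69|
= 0.0990

0.0990


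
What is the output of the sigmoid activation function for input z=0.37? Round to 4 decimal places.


sigmoid(z) = 1 / (1 + exp(-z))
exp(-(0.37)) = exp(-0.37) = 0.6907
1 + 0.6907 = 1.6907
1 / 1.6907 = 0.5915

0.5915


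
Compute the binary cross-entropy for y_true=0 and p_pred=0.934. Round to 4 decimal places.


For y=0: Loss = -log(1-p)
= -log(1 - 0.934)
= -log(0.066)
= -(-2.7181)
= 2.7181

2.7181


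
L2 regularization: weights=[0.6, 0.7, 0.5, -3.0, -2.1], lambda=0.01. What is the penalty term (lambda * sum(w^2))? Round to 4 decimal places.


Squaring each weight:
0.6^2 = 0.36
0.7^2 = 0.49
0.5^2 = 0.25
(-3.0)^2 = 9.0
(-2.1)^2 = 4.41
Sum of squares = 14.51
Penalty = 0.01 * 14.51 = 0.1451

0.1451


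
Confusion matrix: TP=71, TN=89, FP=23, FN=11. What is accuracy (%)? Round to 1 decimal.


Accuracy = (TP + TN) / (TP + TN + FP + FN) * 100
= (71 + 89) / (71 + 89 + 23 + 11)
= 160 / 194
= 0.8247
= 82.5%

82.5


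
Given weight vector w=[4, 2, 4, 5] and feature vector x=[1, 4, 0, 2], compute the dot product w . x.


Element-wise products:
4 * 1 = 4
2 * 4 = 8
4 * 0 = 0
5 * 2 = 10
Sum = 4 + 8 + 0 + 10
= 22

22


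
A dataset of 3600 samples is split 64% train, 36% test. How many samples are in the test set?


Train samples = 3600 * 64% = 2304
Test samples = 3600 - 2304
= 1296

1296


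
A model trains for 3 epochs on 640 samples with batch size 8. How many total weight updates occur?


Iterations per epoch = 640 / 8 = 80
Total updates = iterations_per_epoch * epochs
= 80 * 3
= 240

240


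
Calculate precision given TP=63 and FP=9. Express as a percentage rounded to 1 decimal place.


Precision = TP / (TP + FP) * 100
= 63 / (63 + 9)
= 63 / 72
= 0.875
= 87.5%

87.5


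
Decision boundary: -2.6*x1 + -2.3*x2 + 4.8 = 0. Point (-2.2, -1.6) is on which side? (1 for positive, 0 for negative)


Compute -2.6 * -2.2 + -2.3 * -1.6 + 4.8
= 5.72 + 3.68 + 4.8
= 14.2
Since 14.2 >= 0, the point is on the positive side.

1


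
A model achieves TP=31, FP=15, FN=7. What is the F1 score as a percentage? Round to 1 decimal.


Precision = TP / (TP + FP) = 31 / 46 = 0.6739
Recall = TP / (TP + FN) = 31 / 38 = 0.8158
F1 = 2 * P * R / (P + R)
= 2 * 0.6739 * 0.8158 / (0.6739 + 0.8158)
= 1.0995 / 1.4897
= 0.7381
As percentage: 73.8%

73.8


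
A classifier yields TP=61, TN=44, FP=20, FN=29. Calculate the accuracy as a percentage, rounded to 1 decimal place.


Accuracy = (TP + TN) / (TP + TN + FP + FN) * 100
= (61 + 44) / (61 + 44 + 20 + 29)
= 105 / 154
= 0.6818
= 68.2%

68.2


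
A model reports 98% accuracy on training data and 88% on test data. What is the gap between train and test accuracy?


Gap = train_accuracy - test_accuracy
= 98 - 88
= 10%
This moderate gap may indicate mild overfitting.

10


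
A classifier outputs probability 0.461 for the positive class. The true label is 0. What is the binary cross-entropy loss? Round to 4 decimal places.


For y=0: Loss = -log(1-p)
= -log(1 - 0.461)
= -log(0.539)
= -(-0.618)
= 0.6180

0.6180


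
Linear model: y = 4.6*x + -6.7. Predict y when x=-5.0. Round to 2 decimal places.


y = 4.6 * -5.0 + (-6.7)
= -23.0 + (-6.7)
= -29.70

-29.70


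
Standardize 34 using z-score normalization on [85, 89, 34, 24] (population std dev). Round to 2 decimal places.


Mean = (85 + 89 + 34 + 24) / 4 = 58.0
Variance = sum((x_i - mean)^2) / n = 855.5
Std = sqrt(855.5) = 29.2489
Z = (x - mean) / std
= (34 - 58.0) / 29.2489
= -24.0 / 29.2489
= -0.82

-0.82


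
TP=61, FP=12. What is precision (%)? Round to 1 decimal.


Precision = TP / (TP + FP) * 100
= 61 / (61 + 12)
= 61 / 73
= 0.8356
= 83.6%

83.6


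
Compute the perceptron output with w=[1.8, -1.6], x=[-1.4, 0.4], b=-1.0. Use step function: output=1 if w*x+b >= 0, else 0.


z = w . x + b
= 1.8*-1.4 + -1.6*0.4 + -1.0
= -2.52 + -0.64 + -1.0
= -3.16 + -1.0
= -4.16
Since z = -4.16 < 0, output = 0

0


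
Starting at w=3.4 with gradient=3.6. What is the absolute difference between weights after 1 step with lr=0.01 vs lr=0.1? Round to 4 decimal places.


With lr=0.01: w_new = 3.4 - 0.01 * 3.6 = 3.364
With lr=0.1: w_new = 3.4 - 0.1 * 3.6 = 3.04
Absolute difference = |3.364 - 3.04|
= 0.3240

0.3240


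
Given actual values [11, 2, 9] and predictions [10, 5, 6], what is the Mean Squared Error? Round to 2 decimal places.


Differences: [1, -3, 3]
Squared errors: [1, 9, 9]
Sum of squared errors = 19
MSE = 19 / 3 = 6.33

6.33


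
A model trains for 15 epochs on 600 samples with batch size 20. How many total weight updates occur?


Iterations per epoch = 600 / 20 = 30
Total updates = iterations_per_epoch * epochs
= 30 * 15
= 450

450


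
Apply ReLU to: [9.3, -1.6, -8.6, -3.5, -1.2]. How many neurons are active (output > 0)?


ReLU(x) = max(0, x) for each element:
ReLU(9.3) = 9.3
ReLU(-1.6) = 0
ReLU(-8.6) = 0
ReLU(-3.5) = 0
ReLU(-1.2) = 0
Active neurons (>0): 1

1


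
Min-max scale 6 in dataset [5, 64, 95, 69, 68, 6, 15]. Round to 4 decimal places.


Min = 5, Max = 95
Range = 95 - 5 = 90
Scaled = (x - min) / (max - min)
= (6 - 5) / 90
= 1 / 90
= 0.0111

0.0111


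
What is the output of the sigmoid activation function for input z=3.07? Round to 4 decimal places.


sigmoid(z) = 1 / (1 + exp(-z))
exp(-(3.07)) = exp(-3.07) = 0.0464
1 + 0.0464 = 1.0464
1 / 1.0464 = 0.9556

0.9556


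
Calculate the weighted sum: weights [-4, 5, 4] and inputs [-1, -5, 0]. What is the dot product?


Element-wise products:
-4 * -1 = 4
5 * -5 = -25
4 * 0 = 0
Sum = 4 + -25 + 0
= -21

-21


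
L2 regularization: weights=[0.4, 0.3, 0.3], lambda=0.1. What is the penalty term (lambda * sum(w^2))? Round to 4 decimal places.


Squaring each weight:
0.4^2 = 0.16
0.3^2 = 0.09
0.3^2 = 0.09
Sum of squares = 0.34
Penalty = 0.1 * 0.34 = 0.0340

0.0340


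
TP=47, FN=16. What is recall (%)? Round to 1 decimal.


Recall = TP / (TP + FN) * 100
= 47 / (47 + 16)
= 47 / 63
= 0.746
= 74.6%

74.6


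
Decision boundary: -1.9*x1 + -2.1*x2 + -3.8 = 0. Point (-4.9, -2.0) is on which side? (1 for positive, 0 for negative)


Compute -1.9 * -4.9 + -2.1 * -2.0 + -3.8
= 9.31 + 4.2 + -3.8
= 9.71
Since 9.71 >= 0, the point is on the positive side.

1


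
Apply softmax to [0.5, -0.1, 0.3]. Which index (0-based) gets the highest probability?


Softmax is a monotonic transformation, so it preserves the argmax.
We need to find the index of the maximum logit.
Index 0: 0.5
Index 1: -0.1
Index 2: 0.3
Maximum logit = 0.5 at index 0

0


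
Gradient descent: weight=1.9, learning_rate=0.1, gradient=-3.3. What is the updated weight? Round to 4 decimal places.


w_new = w_old - lr * gradient
= 1.9 - 0.1 * -3.3
= 1.9 - (-0.33)
= 2.2300

2.2300


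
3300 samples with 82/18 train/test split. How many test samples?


Train samples = 3300 * 82% = 2706
Test samples = 3300 - 2706
= 594

594


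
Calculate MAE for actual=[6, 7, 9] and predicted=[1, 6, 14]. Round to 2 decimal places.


Absolute errors: [5, 1, 5]
Sum of absolute errors = 11
MAE = 11 / 3 = 3.67

3.67


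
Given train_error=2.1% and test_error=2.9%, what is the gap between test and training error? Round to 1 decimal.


Generalization gap = test_error - train_error
= 2.9 - 2.1
= 0.8%
A small gap suggests good generalization.

0.8


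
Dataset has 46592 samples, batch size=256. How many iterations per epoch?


Iterations per epoch = dataset_size / batch_size
= 46592 / 256
= 182

182


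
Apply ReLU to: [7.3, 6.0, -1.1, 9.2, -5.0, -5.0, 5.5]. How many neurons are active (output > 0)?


ReLU(x) = max(0, x) for each element:
ReLU(7.3) = 7.3
ReLU(6.0) = 6.0
ReLU(-1.1) = 0
ReLU(9.2) = 9.2
ReLU(-5.0) = 0
ReLU(-5.0) = 0
ReLU(5.5) = 5.5
Active neurons (>0): 4

4


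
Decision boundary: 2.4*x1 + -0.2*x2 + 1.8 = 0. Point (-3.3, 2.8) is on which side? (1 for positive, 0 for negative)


Compute 2.4 * -3.3 + -0.2 * 2.8 + 1.8
= -7.92 + -0.56 + 1.8
= -6.68
Since -6.68 < 0, the point is on the negative side.

0


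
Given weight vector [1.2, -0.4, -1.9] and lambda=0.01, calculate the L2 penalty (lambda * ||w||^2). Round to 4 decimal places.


Squaring each weight:
1.2^2 = 1.44
(-0.4)^2 = 0.16
(-1.9)^2 = 3.61
Sum of squares = 5.21
Penalty = 0.01 * 5.21 = 0.0521

0.0521


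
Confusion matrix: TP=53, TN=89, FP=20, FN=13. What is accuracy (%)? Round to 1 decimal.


Accuracy = (TP + TN) / (TP + TN + FP + FN) * 100
= (53 + 89) / (53 + 89 + 20 + 13)
= 142 / 175
= 0.8114
= 81.1%

81.1


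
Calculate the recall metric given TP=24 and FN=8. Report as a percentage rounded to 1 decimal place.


Recall = TP / (TP + FN) * 100
= 24 / (24 + 8)
= 24 / 32
= 0.75
= 75.0%

75.0


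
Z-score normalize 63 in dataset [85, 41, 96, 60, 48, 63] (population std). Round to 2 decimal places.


Mean = (85 + 41 + 96 + 60 + 48 + 63) / 6 = 65.5
Variance = sum((x_i - mean)^2) / n = 375.5833
Std = sqrt(375.5833) = 19.38
Z = (x - mean) / std
= (63 - 65.5) / 19.38
= -2.5 / 19.38
= -0.13

-0.13


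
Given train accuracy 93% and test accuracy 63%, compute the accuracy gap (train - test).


Gap = train_accuracy - test_accuracy
= 93 - 63
= 30%
This large gap strongly indicates overfitting.

30


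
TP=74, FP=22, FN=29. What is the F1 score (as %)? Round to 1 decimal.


Precision = TP / (TP + FP) = 74 / 96 = 0.7708
Recall = TP / (TP + FN) = 74 / 103 = 0.7184
F1 = 2 * P * R / (P + R)
= 2 * 0.7708 * 0.7184 / (0.7708 + 0.7184)
= 1.1076 / 1.4893
= 0.7437
As percentage: 74.4%

74.4


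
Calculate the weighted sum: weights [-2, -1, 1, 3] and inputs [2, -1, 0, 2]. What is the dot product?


Element-wise products:
-2 * 2 = -4
-1 * -1 = 1
1 * 0 = 0
3 * 2 = 6
Sum = -4 + 1 + 0 + 6
= 3

3


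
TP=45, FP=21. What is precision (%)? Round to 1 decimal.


Precision = TP / (TP + FP) * 100
= 45 / (45 + 21)
= 45 / 66
= 0.6818
= 68.2%

68.2


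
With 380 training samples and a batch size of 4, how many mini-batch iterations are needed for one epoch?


Iterations per epoch = dataset_size / batch_size
= 380 / 4
= 95

95


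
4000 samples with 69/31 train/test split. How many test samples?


Train samples = 4000 * 69% = 2760
Test samples = 4000 - 2760
= 1240

1240


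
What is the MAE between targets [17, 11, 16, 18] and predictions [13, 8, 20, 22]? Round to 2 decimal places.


Absolute errors: [4, 3, 4, 4]
Sum of absolute errors = 15
MAE = 15 / 4 = 3.75

3.75


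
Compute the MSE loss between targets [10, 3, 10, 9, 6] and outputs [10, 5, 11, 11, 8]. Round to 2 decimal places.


Differences: [0, -2, -1, -2, -2]
Squared errors: [0, 4, 1, 4, 4]
Sum of squared errors = 13
MSE = 13 / 5 = 2.60

2.60


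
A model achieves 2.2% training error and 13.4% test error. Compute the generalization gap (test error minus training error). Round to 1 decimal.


Generalization gap = test_error - train_error
= 13.4 - 2.2
= 11.2%
A large gap suggests overfitting.

11.2


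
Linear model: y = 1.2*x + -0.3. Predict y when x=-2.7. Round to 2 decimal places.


y = 1.2 * -2.7 + (-0.3)
= -3.24 + (-0.3)
= -3.54

-3.54


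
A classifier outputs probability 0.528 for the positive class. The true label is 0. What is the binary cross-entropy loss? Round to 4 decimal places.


For y=0: Loss = -log(1-p)
= -log(1 - 0.528)
= -log(0.472)
= -(-0.7508)
= 0.7508

0.7508


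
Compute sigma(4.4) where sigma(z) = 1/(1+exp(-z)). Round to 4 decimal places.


sigmoid(z) = 1 / (1 + exp(-z))
exp(-(4.4)) = exp(-4.4) = 0.0123
1 + 0.0123 = 1.0123
1 / 1.0123 = 0.9879

0.9879


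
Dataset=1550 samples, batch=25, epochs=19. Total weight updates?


Iterations per epoch = 1550 / 25 = 62
Total updates = iterations_per_epoch * epochs
= 62 * 19
= 1178

1178


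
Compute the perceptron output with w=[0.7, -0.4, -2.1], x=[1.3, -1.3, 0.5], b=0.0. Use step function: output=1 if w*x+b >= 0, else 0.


z = w . x + b
= 0.7*1.3 + -0.4*-1.3 + -2.1*0.5 + 0.0
= 0.91 + 0.52 + -1.05 + 0.0
= 0.38 + 0.0
= 0.38
Since z = 0.38 >= 0, output = 1

1


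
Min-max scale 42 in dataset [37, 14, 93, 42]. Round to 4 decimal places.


Min = 14, Max = 93
Range = 93 - 14 = 79
Scaled = (x - min) / (max - min)
= (42 - 14) / 79
= 28 / 79
= 0.3544

0.3544


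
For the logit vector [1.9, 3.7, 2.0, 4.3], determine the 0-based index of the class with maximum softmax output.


Softmax is a monotonic transformation, so it preserves the argmax.
We need to find the index of the maximum logit.
Index 0: 1.9
Index 1: 3.7
Index 2: 2.0
Index 3: 4.3
Maximum logit = 4.3 at index 3

3


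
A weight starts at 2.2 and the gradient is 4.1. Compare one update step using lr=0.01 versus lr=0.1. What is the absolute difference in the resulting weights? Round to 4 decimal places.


With lr=0.01: w_new = 2.2 - 0.01 * 4.1 = 2.159
With lr=0.1: w_new = 2.2 - 0.1 * 4.1 = 1.79
Absolute difference = |2.159 - 1.79|
= 0.3690

0.3690


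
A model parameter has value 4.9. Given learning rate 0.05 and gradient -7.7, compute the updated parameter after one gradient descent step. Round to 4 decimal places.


w_new = w_old - lr * gradient
= 4.9 - 0.05 * -7.7
= 4.9 - (-0.385)
= 5.2850

5.2850


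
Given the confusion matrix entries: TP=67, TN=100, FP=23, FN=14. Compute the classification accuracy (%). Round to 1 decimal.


Accuracy = (TP + TN) / (TP + TN + FP + FN) * 100
= (67 + 100) / (67 + 100 + 23 + 14)
= 167 / 204
= 0.8186
= 81.9%

81.9


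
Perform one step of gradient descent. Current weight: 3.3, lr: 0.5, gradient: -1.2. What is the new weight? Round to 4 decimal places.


w_new = w_old - lr * gradient
= 3.3 - 0.5 * -1.2
= 3.3 - (-0.6)
= 3.9000

3.9000


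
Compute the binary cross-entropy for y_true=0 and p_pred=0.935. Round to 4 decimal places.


For y=0: Loss = -log(1-p)
= -log(1 - 0.935)
= -log(0.065)
= -(-2.7334)
= 2.7334

2.7334


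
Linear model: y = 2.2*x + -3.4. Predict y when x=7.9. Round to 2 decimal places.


y = 2.2 * 7.9 + (-3.4)
= 17.38 + (-3.4)
= 13.98

13.98


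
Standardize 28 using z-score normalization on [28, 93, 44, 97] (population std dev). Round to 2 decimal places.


Mean = (28 + 93 + 44 + 97) / 4 = 65.5
Variance = sum((x_i - mean)^2) / n = 904.25
Std = sqrt(904.25) = 30.0707
Z = (x - mean) / std
= (28 - 65.5) / 30.0707
= -37.5 / 30.0707
= -1.25

-1.25


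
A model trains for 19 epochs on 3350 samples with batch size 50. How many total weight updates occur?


Iterations per epoch = 3350 / 50 = 67
Total updates = iterations_per_epoch * epochs
= 67 * 19
= 1273

1273


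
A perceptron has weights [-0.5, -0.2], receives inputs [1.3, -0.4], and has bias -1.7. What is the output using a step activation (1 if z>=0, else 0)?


z = w . x + b
= -0.5*1.3 + -0.2*-0.4 + -1.7
= -0.65 + 0.08 + -1.7
= -0.57 + -1.7
= -2.27
Since z = -2.27 < 0, output = 0

0


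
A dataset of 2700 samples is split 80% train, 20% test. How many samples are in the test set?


Train samples = 2700 * 80% = 2160
Test samples = 2700 - 2160
= 540

540


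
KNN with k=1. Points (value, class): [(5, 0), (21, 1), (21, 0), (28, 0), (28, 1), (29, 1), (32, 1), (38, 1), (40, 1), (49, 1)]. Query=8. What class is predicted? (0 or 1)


Distances from query 8:
Point 5 (class 0): distance = 3
K=1 nearest neighbors: classes = [0]
Votes for class 1: 0 / 1
Majority vote => class 0

0


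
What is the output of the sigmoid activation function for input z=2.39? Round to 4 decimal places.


sigmoid(z) = 1 / (1 + exp(-z))
exp(-(2.39)) = exp(-2.39) = 0.0916
1 + 0.0916 = 1.0916
1 / 1.0916 = 0.9161

0.9161


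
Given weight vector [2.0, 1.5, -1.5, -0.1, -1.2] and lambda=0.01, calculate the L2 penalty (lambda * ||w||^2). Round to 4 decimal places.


Squaring each weight:
2.0^2 = 4.0
1.5^2 = 2.25
(-1.5)^2 = 2.25
(-0.1)^2 = 0.01
(-1.2)^2 = 1.44
Sum of squares = 9.95
Penalty = 0.01 * 9.95 = 0.0995

0.0995


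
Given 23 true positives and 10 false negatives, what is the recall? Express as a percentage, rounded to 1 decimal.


Recall = TP / (TP + FN) * 100
= 23 / (23 + 10)
= 23 / 33
= 0.697
= 69.7%

69.7


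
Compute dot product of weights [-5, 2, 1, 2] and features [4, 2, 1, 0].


Element-wise products:
-5 * 4 = -20
2 * 2 = 4
1 * 1 = 1
2 * 0 = 0
Sum = -20 + 4 + 1 + 0
= -15

-15


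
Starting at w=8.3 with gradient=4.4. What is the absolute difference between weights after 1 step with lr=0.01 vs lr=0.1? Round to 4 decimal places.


With lr=0.01: w_new = 8.3 - 0.01 * 4.4 = 8.256
With lr=0.1: w_new = 8.3 - 0.1 * 4.4 = 7.86
Absolute difference = |8.256 - 7.86|
= 0.3960

0.3960


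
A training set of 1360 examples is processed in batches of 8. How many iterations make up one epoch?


Iterations per epoch = dataset_size / batch_size
= 1360 / 8
= 170

170


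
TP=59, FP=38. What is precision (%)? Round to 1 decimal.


Precision = TP / (TP + FP) * 100
= 59 / (59 + 38)
= 59 / 97
= 0.6082
= 60.8%

60.8


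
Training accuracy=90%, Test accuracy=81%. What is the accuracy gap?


Gap = train_accuracy - test_accuracy
= 90 - 81
= 9%
This moderate gap may indicate mild overfitting.

9


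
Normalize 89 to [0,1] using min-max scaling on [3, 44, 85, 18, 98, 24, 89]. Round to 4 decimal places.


Min = 3, Max = 98
Range = 98 - 3 = 95
Scaled = (x - min) / (max - min)
= (89 - 3) / 95
= 86 / 95
= 0.9053

0.9053


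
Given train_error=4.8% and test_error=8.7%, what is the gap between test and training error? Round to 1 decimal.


Generalization gap = test_error - train_error
= 8.7 - 4.8
= 3.9%
A moderate gap.

3.9


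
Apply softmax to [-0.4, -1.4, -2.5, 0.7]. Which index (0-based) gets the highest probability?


Softmax is a monotonic transformation, so it preserves the argmax.
We need to find the index of the maximum logit.
Index 0: -0.4
Index 1: -1.4
Index 2: -2.5
Index 3: 0.7
Maximum logit = 0.7 at index 3

3


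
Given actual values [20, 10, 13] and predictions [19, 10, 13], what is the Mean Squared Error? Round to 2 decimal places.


Differences: [1, 0, 0]
Squared errors: [1, 0, 0]
Sum of squared errors = 1
MSE = 1 / 3 = 0.33

0.33


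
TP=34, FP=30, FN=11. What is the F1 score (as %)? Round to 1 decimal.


Precision = TP / (TP + FP) = 34 / 64 = 0.5312
Recall = TP / (TP + FN) = 34 / 45 = 0.7556
F1 = 2 * P * R / (P + R)
= 2 * 0.5312 * 0.7556 / (0.5312 + 0.7556)
= 0.8028 / 1.2868
= 0.6239
As percentage: 62.4%

62.4


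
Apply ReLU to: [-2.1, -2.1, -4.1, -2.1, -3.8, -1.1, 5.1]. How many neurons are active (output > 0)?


ReLU(x) = max(0, x) for each element:
ReLU(-2.1) = 0
ReLU(-2.1) = 0
ReLU(-4.1) = 0
ReLU(-2.1) = 0
ReLU(-3.8) = 0
ReLU(-1.1) = 0
ReLU(5.1) = 5.1
Active neurons (>0): 1

1


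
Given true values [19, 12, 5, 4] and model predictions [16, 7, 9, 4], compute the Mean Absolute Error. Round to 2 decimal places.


Absolute errors: [3, 5, 4, 0]
Sum of absolute errors = 12
MAE = 12 / 4 = 3.00

3.00


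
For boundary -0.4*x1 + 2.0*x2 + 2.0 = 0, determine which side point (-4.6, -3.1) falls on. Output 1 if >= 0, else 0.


Compute -0.4 * -4.6 + 2.0 * -3.1 + 2.0
= 1.84 + -6.2 + 2.0
= -2.36
Since -2.36 < 0, the point is on the negative side.

0
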